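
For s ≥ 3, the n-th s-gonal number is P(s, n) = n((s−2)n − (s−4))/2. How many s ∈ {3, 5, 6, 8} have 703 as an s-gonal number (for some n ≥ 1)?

s = 3: P(3, 37) = 703. ✓
s = 5: P(5, 21) = 651 and P(5, 22) = 715; 703 is not s-gonal.
s = 6: P(6, 19) = 703. ✓
s = 8: P(8, 15) = 645 and P(8, 16) = 736; 703 is not s-gonal.
Hits: s ∈ {3, 6} → 2.

2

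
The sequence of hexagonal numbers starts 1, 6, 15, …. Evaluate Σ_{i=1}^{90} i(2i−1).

Σ i(2i−1) = 2Σi² − Σi over i = 1..90.
Σi = 4095 and Σi² = 247065.
2·247065 − 1·4095 = 490035.

490035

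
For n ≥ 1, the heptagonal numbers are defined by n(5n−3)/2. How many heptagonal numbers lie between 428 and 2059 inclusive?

16

The n-th heptagonal number is n(5n−3)/2.
Smallest index with value ≥ 428: n = 14 (giving 469).
Largest index with value ≤ 2059: n = 29 (giving 2059).
Indices 14 through 29: 16 terms.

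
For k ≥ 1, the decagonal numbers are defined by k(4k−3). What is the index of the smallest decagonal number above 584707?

Solve n(4n−3) > 584707 for integer n.
The largest n with value ≤ 584707 is 382 (since 582550 ≤ 584707 < 585607), so the first above is n = 383, value 585607.

383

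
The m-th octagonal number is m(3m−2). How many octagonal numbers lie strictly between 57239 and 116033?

The n-th octagonal number is n(3n−2).
Smallest index with value > 57239: n = 139 (giving 57685).
Largest index with value < 116033: n = 196 (giving 114856).
Indices 139 through 196: 58 terms.

58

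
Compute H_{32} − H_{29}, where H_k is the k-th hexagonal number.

363

32·(2·32 − 1) = 2016 and 29·(2·29 − 1) = 1653.
Difference: 2016 − 1653 = 363.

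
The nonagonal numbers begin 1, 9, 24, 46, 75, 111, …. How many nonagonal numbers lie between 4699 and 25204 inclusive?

The n-th nonagonal number is n(7n−5)/2.
Smallest index with value ≥ 4699: n = 37 (giving 4699).
Largest index with value ≤ 25204: n = 85 (giving 25075).
Indices 37 through 85: 49 terms.

49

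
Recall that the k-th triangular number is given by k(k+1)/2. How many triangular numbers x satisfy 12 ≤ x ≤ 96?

9

The n-th triangular number is n(n+1)/2.
Smallest index with value ≥ 12: n = 5 (giving 15).
Largest index with value ≤ 96: n = 13 (giving 91).
Indices 5 through 13: 9 terms.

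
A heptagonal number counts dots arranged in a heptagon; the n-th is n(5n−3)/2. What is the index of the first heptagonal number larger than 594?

16

Solve n(5n−3)/2 > 594 for integer n.
The largest n with value ≤ 594 is 15 (since 540 ≤ 594 < 616), so the first above is n = 16, value 616.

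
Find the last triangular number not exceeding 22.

21

Solve n(n+1)/2 ≤ 22 for integer n.
n = 6 gives 21 ≤ 22, while n = 7 gives 28 > 22; so the answer is 21.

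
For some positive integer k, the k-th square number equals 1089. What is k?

We need n² = 1089, so n = √1089 = 33.

33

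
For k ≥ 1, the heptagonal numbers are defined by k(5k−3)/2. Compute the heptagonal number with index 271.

The 271st heptagonal number is n(5n−3)/2 with n = 271.
271·(5·271 − 3)/2 = 271·1352/2 = 271·676 = 183196.

183196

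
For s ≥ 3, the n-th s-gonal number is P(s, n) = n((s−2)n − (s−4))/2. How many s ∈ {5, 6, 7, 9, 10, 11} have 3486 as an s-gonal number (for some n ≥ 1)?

s = 5: P(5, 48) = 3432 and P(5, 49) = 3577; 3486 is not s-gonal.
s = 6: P(6, 42) = 3486. ✓
s = 7: P(7, 37) = 3367 and P(7, 38) = 3553; 3486 is not s-gonal.
s = 9: P(9, 31) = 3286 and P(9, 32) = 3504; 3486 is not s-gonal.
s = 10: P(10, 29) = 3277 and P(10, 30) = 3510; 3486 is not s-gonal.
s = 11: P(11, 28) = 3430 and P(11, 29) = 3683; 3486 is not s-gonal.
Hits: s ∈ {6} → 1.

1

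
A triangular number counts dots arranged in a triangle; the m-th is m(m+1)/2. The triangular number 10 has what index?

Set n(n+1)/2 = 10, giving n² + n − 20 = 0.
The discriminant is 1 + 8·10 = 81, and √81 = 9.
So n = (-1 + 9) / 2 = 8/2 = 4.

4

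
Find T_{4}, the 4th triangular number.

10

The 4th triangular number is n(n+1)/2 with n = 4.
4·5/2 = 20/2 = 10.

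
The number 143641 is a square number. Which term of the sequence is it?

We need n² = 143641, so n = √143641 = 379.
Check: 379² = 143641. ✓

379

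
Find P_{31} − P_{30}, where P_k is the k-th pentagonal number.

91

Consecutive pentagonal numbers differ by 3n − 2: here 3·31 − 2 = 91.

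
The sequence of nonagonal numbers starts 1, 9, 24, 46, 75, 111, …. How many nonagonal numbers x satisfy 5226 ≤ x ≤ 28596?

52

The n-th nonagonal number is n(7n−5)/2.
Smallest index with value ≥ 5226: n = 39 (giving 5226).
Largest index with value ≤ 28596: n = 90 (giving 28125).
Indices 39 through 90: 52 terms.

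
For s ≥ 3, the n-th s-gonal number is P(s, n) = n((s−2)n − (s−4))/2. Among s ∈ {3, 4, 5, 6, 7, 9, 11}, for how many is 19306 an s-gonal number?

s = 3: P(3, 196) = 19306. ✓
s = 4: P(4, 138) = 19044 and P(4, 139) = 19321; 19306 is not s-gonal.
s = 5: P(5, 113) = 19097 and P(5, 114) = 19437; 19306 is not s-gonal.
s = 6: P(6, 98) = 19110 and P(6, 99) = 19503; 19306 is not s-gonal.
s = 7: P(7, 88) = 19228 and P(7, 89) = 19669; 19306 is not s-gonal.
s = 9: P(9, 74) = 18981 and P(9, 75) = 19500; 19306 is not s-gonal.
s = 11: P(11, 65) = 18785 and P(11, 66) = 19371; 19306 is not s-gonal.
Hits: s ∈ {3} → 1.

1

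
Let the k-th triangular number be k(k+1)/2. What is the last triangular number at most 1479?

Solve n(n+1)/2 ≤ 1479 for integer n.
n = 53 gives 1431 ≤ 1479, while n = 54 gives 1485 > 1479; so the answer is 1431.

1431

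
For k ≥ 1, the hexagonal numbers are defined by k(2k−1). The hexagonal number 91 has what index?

Set n(2n−1) = 91, giving 2n² − n − 91 = 0.
So n = (1 + 27) / 4 = 28/4 = 7.
Check: 7·(2·7 − 1) = 91. ✓

7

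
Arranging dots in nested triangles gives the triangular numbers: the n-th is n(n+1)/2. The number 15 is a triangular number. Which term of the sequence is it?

Set n(n+1)/2 = 15, giving n² + n − 30 = 0.
The discriminant is 1 + 8·15 = 121, and √121 = 11.
So n = (-1 + 11) / 2 = 10/2 = 5.

5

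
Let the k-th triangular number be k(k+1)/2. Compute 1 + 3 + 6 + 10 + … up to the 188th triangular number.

Σ i(i+1)/2 = (Σi² + Σi) / 2 over i = 1..188.
Σi = 17766 and Σi² = 2232594.
(1·2232594 + 1·17766) / 2 = 2250360/2 = 1125180.

1125180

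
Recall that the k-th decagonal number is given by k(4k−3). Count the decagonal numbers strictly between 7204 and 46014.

The n-th decagonal number is n(4n−3).
Smallest index with value > 7204: n = 43 (giving 7267).
Largest index with value < 46014: n = 107 (giving 45475).
Indices 43 through 107: 65 terms.

65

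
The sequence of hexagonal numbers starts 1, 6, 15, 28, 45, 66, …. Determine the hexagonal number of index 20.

780

The 20th hexagonal number is n(2n−1) with n = 20.
20·(2·20 − 1) = 20·39 = 780.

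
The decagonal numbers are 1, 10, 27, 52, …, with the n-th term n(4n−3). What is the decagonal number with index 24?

The 24th decagonal number is n(4n−3) with n = 24.
24·(4·24 − 3) = 24·93 = 2232.

2232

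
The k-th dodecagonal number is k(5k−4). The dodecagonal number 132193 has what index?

163

Set n(5n−4) = 132193, giving 5n² − 4n − 132193 = 0.
The discriminant is 16 + 20·132193 = 2643876, and √2643876 = 1626.
So n = (4 + 1626) / 10 = 1630/10 = 163.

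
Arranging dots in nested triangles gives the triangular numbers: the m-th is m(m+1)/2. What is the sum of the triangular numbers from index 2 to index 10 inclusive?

219

Σ i(i+1)/2 = (Σi² + Σi) / 2 over i = 2..10.
Σi = 55 − 1 = 54 and Σi² = 385 − 1 = 384.
(1·384 + 1·54) / 2 = 438/2 = 219.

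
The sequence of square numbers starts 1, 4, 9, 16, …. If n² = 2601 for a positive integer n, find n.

We need n² = 2601, so n = √2601 = 51.

51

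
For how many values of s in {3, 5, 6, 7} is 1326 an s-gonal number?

2

s = 3: P(3, 51) = 1326. ✓
s = 5: P(5, 29) = 1247 and P(5, 30) = 1335; 1326 is not s-gonal.
s = 6: P(6, 26) = 1326. ✓
s = 7: P(7, 23) = 1288 and P(7, 24) = 1404; 1326 is not s-gonal.
Hits: s ∈ {3, 6} → 2.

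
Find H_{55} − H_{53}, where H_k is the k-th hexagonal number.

430

55·(2·55 − 1) = 5995 and 53·(2·53 − 1) = 5565.
Difference: 5995 − 5565 = 430.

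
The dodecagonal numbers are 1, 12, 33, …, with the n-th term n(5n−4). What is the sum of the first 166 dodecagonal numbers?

7637411

Σ i(5i−4) = 5Σi² − 4Σi over i = 1..166.
Σi = 13861 and Σi² = 1538571.
5·1538571 − 4·13861 = 7637411.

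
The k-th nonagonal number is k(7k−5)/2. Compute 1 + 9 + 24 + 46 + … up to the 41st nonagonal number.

81221

Σ i(7i−5)/2 = (7Σi² − 5Σi) / 2 over i = 1..41.
Σi = 861 and Σi² = 23821.
(7·23821 − 5·861) / 2 = 162442/2 = 81221.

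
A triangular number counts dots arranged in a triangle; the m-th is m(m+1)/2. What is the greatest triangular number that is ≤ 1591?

Solve n(n+1)/2 ≤ 1591 for integer n.
n = 55 gives 1540 ≤ 1591, while n = 56 gives 1596 > 1591; so the answer is 1540.

1540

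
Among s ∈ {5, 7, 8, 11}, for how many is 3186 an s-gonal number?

2

s = 5: P(5, 46) = 3151 and P(5, 47) = 3290; 3186 is not s-gonal.
s = 7: P(7, 36) = 3186. ✓
s = 8: P(8, 32) = 3008 and P(8, 33) = 3201; 3186 is not s-gonal.
s = 11: P(11, 27) = 3186. ✓
Hits: s ∈ {7, 11} → 2.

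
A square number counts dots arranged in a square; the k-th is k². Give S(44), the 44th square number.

1936

The 44th square number is n² with n = 44.
44² = 1936.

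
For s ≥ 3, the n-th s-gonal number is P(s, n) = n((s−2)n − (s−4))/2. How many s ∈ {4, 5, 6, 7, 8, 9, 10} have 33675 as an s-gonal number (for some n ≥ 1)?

s = 4: P(4, 183) = 33489 and P(4, 184) = 33856; 33675 is not s-gonal.
s = 5: P(5, 150) = 33675. ✓
s = 6: P(6, 130) = 33670 and P(6, 131) = 34191; 33675 is not s-gonal.
s = 7: P(7, 116) = 33466 and P(7, 117) = 34047; 33675 is not s-gonal.
s = 8: P(8, 106) = 33496 and P(8, 107) = 34133; 33675 is not s-gonal.
s = 9: P(9, 98) = 33369 and P(9, 99) = 34056; 33675 is not s-gonal.
s = 10: P(10, 92) = 33580 and P(10, 93) = 34317; 33675 is not s-gonal.
Hits: s ∈ {5} → 1.

1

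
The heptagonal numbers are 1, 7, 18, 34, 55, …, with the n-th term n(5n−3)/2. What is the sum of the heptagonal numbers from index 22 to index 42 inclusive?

54677

Σ i(5i−3)/2 = (5Σi² − 3Σi) / 2 over i = 22..42.
Σi = 903 − 231 = 672 and Σi² = 25585 − 3311 = 22274.
(5·22274 − 3·672) / 2 = 109354/2 = 54677.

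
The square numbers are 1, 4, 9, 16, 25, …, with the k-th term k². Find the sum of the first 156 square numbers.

Σ_{i=1}^{156} i² = 156·157·313/6 = 1277666.

1277666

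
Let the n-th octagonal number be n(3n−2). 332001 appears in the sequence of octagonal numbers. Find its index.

Set n(3n−2) = 332001, giving 3n² − 2n − 332001 = 0.
So n = (2 + 1996) / 6 = 1998/6 = 333.
Check: 333·(3·333 − 2) = 332001. ✓

333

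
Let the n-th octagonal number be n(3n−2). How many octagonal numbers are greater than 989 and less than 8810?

The n-th octagonal number is n(3n−2).
Smallest index with value > 989: n = 19 (giving 1045).
Largest index with value < 8810: n = 54 (giving 8640).
Indices 19 through 54: 36 terms.

36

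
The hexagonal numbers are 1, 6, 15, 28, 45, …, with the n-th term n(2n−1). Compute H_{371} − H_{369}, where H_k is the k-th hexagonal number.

2958

371·(2·371 − 1) = 274911 and 369·(2·369 − 1) = 271953.
Difference: 274911 − 271953 = 2958.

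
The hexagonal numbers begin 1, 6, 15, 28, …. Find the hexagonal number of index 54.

5778

54·(2·54 − 1) = 54·107 = 5778.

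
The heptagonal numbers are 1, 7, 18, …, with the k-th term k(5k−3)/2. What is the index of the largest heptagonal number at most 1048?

20

Solve n(5n−3)/2 ≤ 1048 for integer n.
n = 20 gives 970 ≤ 1048, while n = 21 gives 1071 > 1048; so the answer is index 20.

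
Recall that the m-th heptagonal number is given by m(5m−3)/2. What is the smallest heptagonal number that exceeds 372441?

373842

Solve n(5n−3)/2 > 372441 for integer n.
The largest n with value ≤ 372441 is 386 (since 371911 ≤ 372441 < 373842), so the first above is n = 387, value 373842.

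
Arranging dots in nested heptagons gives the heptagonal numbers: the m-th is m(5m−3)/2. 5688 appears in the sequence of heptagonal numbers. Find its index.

48

Set n(5n−3)/2 = 5688, giving 5n² − 3n − 11376 = 0.
So n = (3 + 477) / 10 = 480/10 = 48.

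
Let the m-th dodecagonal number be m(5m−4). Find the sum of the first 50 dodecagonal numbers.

Σ i(5i−4) = 5Σi² − 4Σi over i = 1..50.
Σi = 1275 and Σi² = 42925.
5·42925 − 4·1275 = 209525.

209525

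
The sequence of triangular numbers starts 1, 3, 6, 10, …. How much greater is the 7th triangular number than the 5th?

7·8/2 = 28 and 5·6/2 = 15.
Difference: 28 − 15 = 13.

13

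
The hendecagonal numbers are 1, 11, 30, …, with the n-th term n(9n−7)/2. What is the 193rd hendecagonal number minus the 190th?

193·(9·193 − 7)/2 = 166945 and 190·(9·190 − 7)/2 = 161785.
Difference: 166945 − 161785 = 5160.

5160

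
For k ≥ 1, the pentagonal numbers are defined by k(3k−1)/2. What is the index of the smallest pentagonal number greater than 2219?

39

Solve n(3n−1)/2 > 2219 for integer n.
The largest n with value ≤ 2219 is 38 (since 2147 ≤ 2219 < 2262), so the first above is n = 39, value 2262.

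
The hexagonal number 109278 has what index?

234

Set n(2n−1) = 109278, giving 2n² − n − 109278 = 0.
The discriminant is 1 + 8·109278 = 874225, and √874225 = 935.
So n = (1 + 935) / 4 = 936/4 = 234.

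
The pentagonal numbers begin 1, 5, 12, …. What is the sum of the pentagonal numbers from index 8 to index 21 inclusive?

4655

Σ i(3i−1)/2 = (3Σi² − Σi) / 2 over i = 8..21.
Σi = 231 − 28 = 203 and Σi² = 3311 − 140 = 3171.
(3·3171 − 1·203) / 2 = 9310/2 = 4655.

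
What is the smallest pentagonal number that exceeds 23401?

Solve n(3n−1)/2 > 23401 for integer n.
The largest n with value ≤ 23401 is 125 (since 23375 ≤ 23401 < 23751), so the first above is n = 126, value 23751.

23751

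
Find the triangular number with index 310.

The 310th triangular number is n(n+1)/2 with n = 310.
310·311/2 = 96410/2 = 48205.

48205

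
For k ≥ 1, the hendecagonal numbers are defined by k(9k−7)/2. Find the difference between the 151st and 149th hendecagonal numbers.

151·(9·151 − 7)/2 = 102076 and 149·(9·149 − 7)/2 = 99383.
Difference: 102076 − 99383 = 2693.

2693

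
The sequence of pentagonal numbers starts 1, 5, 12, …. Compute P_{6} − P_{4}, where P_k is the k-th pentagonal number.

29

6·(3·6 − 1)/2 = 51 and 4·(3·4 − 1)/2 = 22.
Difference: 51 − 22 = 29.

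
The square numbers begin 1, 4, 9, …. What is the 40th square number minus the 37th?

231

40² = 1600 and 37² = 1369.
Difference: 1600 − 1369 = 231.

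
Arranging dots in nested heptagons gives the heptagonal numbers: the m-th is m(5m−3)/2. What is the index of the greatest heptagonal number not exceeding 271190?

Solve n(5n−3)/2 ≤ 271190 for integer n.
n = 329 gives 270109 ≤ 271190, while n = 330 gives 271755 > 271190; so the answer is index 329.

329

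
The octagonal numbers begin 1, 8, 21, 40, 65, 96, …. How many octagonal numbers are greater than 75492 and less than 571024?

The n-th octagonal number is n(3n−2).
Smallest index with value > 75492: n = 159 (giving 75525).
Largest index with value < 571024: n = 436 (giving 569416).
Indices 159 through 436: 278 terms.

278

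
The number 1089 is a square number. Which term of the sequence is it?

We need n² = 1089, so n = √1089 = 33.
Check: 33² = 1089. ✓

33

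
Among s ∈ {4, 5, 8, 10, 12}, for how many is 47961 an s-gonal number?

s = 4: P(4, 219) = 47961. ✓
s = 5: P(5, 178) = 47437 and P(5, 179) = 47972; 47961 is not s-gonal.
s = 8: P(8, 126) = 47376 and P(8, 127) = 48133; 47961 is not s-gonal.
s = 10: P(10, 109) = 47197 and P(10, 110) = 48070; 47961 is not s-gonal.
s = 12: P(12, 98) = 47628 and P(12, 99) = 48609; 47961 is not s-gonal.
Hits: s ∈ {4} → 1.

1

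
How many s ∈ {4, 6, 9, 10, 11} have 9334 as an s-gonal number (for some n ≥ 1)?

1

s = 4: P(4, 96) = 9216 and P(4, 97) = 9409; 9334 is not s-gonal.
s = 6: P(6, 68) = 9180 and P(6, 69) = 9453; 9334 is not s-gonal.
s = 9: P(9, 52) = 9334. ✓
s = 10: P(10, 48) = 9072 and P(10, 49) = 9457; 9334 is not s-gonal.
s = 11: P(11, 45) = 8955 and P(11, 46) = 9361; 9334 is not s-gonal.
Hits: s ∈ {9} → 1.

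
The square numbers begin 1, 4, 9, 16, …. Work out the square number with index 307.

The 307th square number is n² with n = 307.
307² = 94249.

94249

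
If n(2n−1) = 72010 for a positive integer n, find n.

190

Set n(2n−1) = 72010, giving 2n² − n − 72010 = 0.
The discriminant is 1 + 8·72010 = 576081, and √576081 = 759.
So n = (1 + 759) / 4 = 760/4 = 190.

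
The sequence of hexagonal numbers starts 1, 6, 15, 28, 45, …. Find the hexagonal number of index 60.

7140

The 60th hexagonal number is n(2n−1) with n = 60.
60·(2·60 − 1) = 60·119 = 7140.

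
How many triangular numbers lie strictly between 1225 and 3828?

The n-th triangular number is n(n+1)/2.
Smallest index with value > 1225: n = 50 (giving 1275).
Largest index with value < 3828: n = 86 (giving 3741).
Indices 50 through 86: 37 terms.

37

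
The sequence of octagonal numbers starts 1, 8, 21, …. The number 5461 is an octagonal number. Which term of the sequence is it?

Set n(3n−2) = 5461, giving 3n² − 2n − 5461 = 0.
The discriminant is 4 + 12·5461 = 65536, and √65536 = 256.
So n = (2 + 256) / 6 = 258/6 = 43.
Check: 43·(3·43 − 2) = 5461. ✓

43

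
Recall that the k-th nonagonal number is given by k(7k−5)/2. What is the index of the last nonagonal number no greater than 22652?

80

Solve n(7n−5)/2 ≤ 22652 for integer n.
n = 80 gives 22200 ≤ 22652, while n = 81 gives 22761 > 22652; so the answer is index 80.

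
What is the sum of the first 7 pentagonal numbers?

Σ i(3i−1)/2 = (3Σi² − Σi) / 2 over i = 1..7.
Σi = 28 and Σi² = 140.
(3·140 − 1·28) / 2 = 392/2 = 196.

196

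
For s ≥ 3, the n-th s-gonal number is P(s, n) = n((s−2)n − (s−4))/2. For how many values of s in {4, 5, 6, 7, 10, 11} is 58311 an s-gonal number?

s = 4: P(4, 241) = 58081 and P(4, 242) = 58564; 58311 is not s-gonal.
s = 5: P(5, 197) = 58115 and P(5, 198) = 58707; 58311 is not s-gonal.
s = 6: P(6, 171) = 58311. ✓
s = 7: P(7, 153) = 58293 and P(7, 154) = 59059; 58311 is not s-gonal.
s = 10: P(10, 121) = 58201 and P(10, 122) = 59170; 58311 is not s-gonal.
s = 11: P(11, 114) = 58083 and P(11, 115) = 59110; 58311 is not s-gonal.
Hits: s ∈ {6} → 1.

1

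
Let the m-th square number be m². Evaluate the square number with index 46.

2116

The 46th square number is n² with n = 46.
46² = 2116.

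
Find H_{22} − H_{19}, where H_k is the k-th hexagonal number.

22·(2·22 − 1) = 946 and 19·(2·19 − 1) = 703.
Difference: 946 − 703 = 243.

243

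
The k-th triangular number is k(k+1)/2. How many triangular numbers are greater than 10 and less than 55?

5

The n-th triangular number is n(n+1)/2.
Smallest index with value > 10: n = 5 (giving 15).
Largest index with value < 55: n = 9 (giving 45).
Indices 5 through 9: 5 terms.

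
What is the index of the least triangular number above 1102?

Solve n(n+1)/2 > 1102 for integer n.
The largest n with value ≤ 1102 is 46 (since 1081 ≤ 1102 < 1128), so the first above is n = 47, value 1128.

47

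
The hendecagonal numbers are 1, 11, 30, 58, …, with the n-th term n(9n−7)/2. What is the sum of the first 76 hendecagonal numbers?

Σ i(9i−7)/2 = (9Σi² − 7Σi) / 2 over i = 1..76.
Σi = 2926 and Σi² = 149226.
(9·149226 − 7·2926) / 2 = 1322552/2 = 661276.

661276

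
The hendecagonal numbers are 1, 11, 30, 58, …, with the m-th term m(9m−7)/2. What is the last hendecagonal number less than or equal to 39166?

38595

Solve n(9n−7)/2 ≤ 39166 for integer n.
n = 93 gives 38595 ≤ 39166, while n = 94 gives 39433 > 39166; so the answer is 38595.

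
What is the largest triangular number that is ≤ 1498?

Solve n(n+1)/2 ≤ 1498 for integer n.
n = 54 gives 1485 ≤ 1498, while n = 55 gives 1540 > 1498; so the answer is 1485.

1485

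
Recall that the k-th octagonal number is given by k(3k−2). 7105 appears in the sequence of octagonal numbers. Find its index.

49

Set n(3n−2) = 7105, giving 3n² − 2n − 7105 = 0.
So n = (2 + 292) / 6 = 294/6 = 49.
Check: 49·(3·49 − 2) = 7105. ✓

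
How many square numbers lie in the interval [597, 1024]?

8

The n-th square number is n².
Smallest index with value ≥ 597: n = 25 (giving 625).
Largest index with value ≤ 1024: n = 32 (giving 1024).
Indices 25 through 32: 8 terms.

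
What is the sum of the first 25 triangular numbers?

2925

Σ i(i+1)/2 = (Σi² + Σi) / 2 over i = 1..25.
Σi = 325 and Σi² = 5525.
(1·5525 + 1·325) / 2 = 5850/2 = 2925.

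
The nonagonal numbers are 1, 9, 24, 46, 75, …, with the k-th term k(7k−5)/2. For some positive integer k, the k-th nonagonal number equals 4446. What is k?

Set n(7n−5)/2 = 4446, giving 7n² − 5n − 8892 = 0.
The discriminant is 25 + 56·4446 = 249001, and √249001 = 499.
So n = (5 + 499) / 14 = 504/14 = 36.
Check: 36·(7·36 − 5)/2 = 4446. ✓

36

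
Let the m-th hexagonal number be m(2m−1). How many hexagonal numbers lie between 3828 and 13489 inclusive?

39

The n-th hexagonal number is n(2n−1).
Smallest index with value ≥ 3828: n = 44 (giving 3828).
Largest index with value ≤ 13489: n = 82 (giving 13366).
Indices 44 through 82: 39 terms.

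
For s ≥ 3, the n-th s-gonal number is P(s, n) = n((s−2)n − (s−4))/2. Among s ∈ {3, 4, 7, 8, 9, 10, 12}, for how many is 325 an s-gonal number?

2

s = 3: P(3, 25) = 325. ✓
s = 4: P(4, 18) = 324 and P(4, 19) = 361; 325 is not s-gonal.
s = 7: P(7, 11) = 286 and P(7, 12) = 342; 325 is not s-gonal.
s = 8: P(8, 10) = 280 and P(8, 11) = 341; 325 is not s-gonal.
s = 9: P(9, 10) = 325. ✓
s = 10: P(10, 9) = 297 and P(10, 10) = 370; 325 is not s-gonal.
s = 12: P(12, 8) = 288 and P(12, 9) = 369; 325 is not s-gonal.
Hits: s ∈ {3, 9} → 2.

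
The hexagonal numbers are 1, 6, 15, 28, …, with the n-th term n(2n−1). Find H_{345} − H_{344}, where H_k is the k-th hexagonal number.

Consecutive hexagonal numbers differ by 4n − 3: here 4·345 − 3 = 1377.

1377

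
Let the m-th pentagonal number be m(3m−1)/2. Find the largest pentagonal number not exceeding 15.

12

Solve n(3n−1)/2 ≤ 15 for integer n.
n = 3 gives 12 ≤ 15, while n = 4 gives 22 > 15; so the answer is 12.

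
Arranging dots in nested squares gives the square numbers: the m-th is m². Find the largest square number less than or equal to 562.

529

Solve n² ≤ 562 for integer n.
n = 23 gives 529 ≤ 562, while n = 24 gives 576 > 562; so the answer is 529.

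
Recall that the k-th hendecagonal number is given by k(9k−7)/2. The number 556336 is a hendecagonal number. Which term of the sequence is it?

Set n(9n−7)/2 = 556336, giving 9n² − 7n − 1112672 = 0.
The discriminant is 49 + 72·556336 = 40056241, and √40056241 = 6329.
So n = (7 + 6329) / 18 = 6336/18 = 352.

352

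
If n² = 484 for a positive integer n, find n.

22

We need n² = 484, so n = √484 = 22.
Check: 22² = 484. ✓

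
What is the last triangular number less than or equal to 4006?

4005

Solve n(n+1)/2 ≤ 4006 for integer n.
n = 89 gives 4005 ≤ 4006, while n = 90 gives 4095 > 4006; so the answer is 4005.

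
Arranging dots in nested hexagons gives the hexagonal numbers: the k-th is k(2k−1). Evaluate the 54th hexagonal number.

5778

The 54th hexagonal number is n(2n−1) with n = 54.
54·(2·54 − 1) = 54·107 = 5778.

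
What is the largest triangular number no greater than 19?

Solve n(n+1)/2 ≤ 19 for integer n.
n = 5 gives 15 ≤ 19, while n = 6 gives 21 > 19; so the answer is 15.

15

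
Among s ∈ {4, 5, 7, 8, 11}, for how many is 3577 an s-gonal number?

s = 4: P(4, 59) = 3481 and P(4, 60) = 3600; 3577 is not s-gonal.
s = 5: P(5, 49) = 3577. ✓
s = 7: P(7, 38) = 3553 and P(7, 39) = 3744; 3577 is not s-gonal.
s = 8: P(8, 34) = 3400 and P(8, 35) = 3605; 3577 is not s-gonal.
s = 11: P(11, 28) = 3430 and P(11, 29) = 3683; 3577 is not s-gonal.
Hits: s ∈ {5} → 1.

1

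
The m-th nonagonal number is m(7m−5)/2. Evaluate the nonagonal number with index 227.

179784

The 227th nonagonal number is n(7n−5)/2 with n = 227.
227·(7·227 − 5)/2 = 227·1584/2 = 227·792 = 179784.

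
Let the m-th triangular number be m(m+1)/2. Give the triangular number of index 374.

70125

The 374th triangular number is n(n+1)/2 with n = 374.
374·375/2 = 140250/2 = 70125.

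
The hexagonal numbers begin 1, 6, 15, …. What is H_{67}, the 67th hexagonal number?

8911

The 67th hexagonal number is n(2n−1) with n = 67.
67·(2·67 − 1) = 67·133 = 8911.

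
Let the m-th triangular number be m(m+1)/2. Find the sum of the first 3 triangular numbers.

10

Σ i(i+1)/2 = (Σi² + Σi) / 2 over i = 1..3.
Σi = 6 and Σi² = 14.
(1·14 + 1·6) / 2 = 20/2 = 10.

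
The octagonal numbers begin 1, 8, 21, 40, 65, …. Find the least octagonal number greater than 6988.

Solve n(3n−2) > 6988 for integer n.
The largest n with value ≤ 6988 is 48 (since 6816 ≤ 6988 < 7105), so the first above is n = 49, value 7105.

7105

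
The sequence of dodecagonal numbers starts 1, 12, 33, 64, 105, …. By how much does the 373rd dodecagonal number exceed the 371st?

373·(5·373 − 4) = 694153 and 371·(5·371 − 4) = 686721.
Difference: 694153 − 686721 = 7432.

7432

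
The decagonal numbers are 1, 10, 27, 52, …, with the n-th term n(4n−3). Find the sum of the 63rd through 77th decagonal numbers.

291970

Σ i(4i−3) = 4Σi² − 3Σi over i = 63..77.
Σi = 3003 − 1953 = 1050 and Σi² = 155155 − 81375 = 73780.
4·73780 − 3·1050 = 291970.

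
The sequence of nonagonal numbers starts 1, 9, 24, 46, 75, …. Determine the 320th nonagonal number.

The 320th nonagonal number is n(7n−5)/2 with n = 320.
320·(7·320 − 5)/2 = 320·2235/2 = 357600.

357600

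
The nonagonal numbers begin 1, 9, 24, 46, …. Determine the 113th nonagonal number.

44409

The 113th nonagonal number is n(7n−5)/2 with n = 113.
113·(7·113 − 5)/2 = 113·786/2 = 113·393 = 44409.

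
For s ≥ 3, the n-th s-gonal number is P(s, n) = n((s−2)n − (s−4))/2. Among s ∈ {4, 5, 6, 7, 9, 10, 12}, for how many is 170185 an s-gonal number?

1

s = 4: P(4, 412) = 169744 and P(4, 413) = 170569; 170185 is not s-gonal.
s = 5: P(5, 337) = 170185. ✓
s = 6: P(6, 291) = 169071 and P(6, 292) = 170236; 170185 is not s-gonal.
s = 7: P(7, 261) = 169911 and P(7, 262) = 171217; 170185 is not s-gonal.
s = 9: P(9, 220) = 168850 and P(9, 221) = 170391; 170185 is not s-gonal.
s = 10: P(10, 206) = 169126 and P(10, 207) = 170775; 170185 is not s-gonal.
s = 12: P(12, 184) = 168544 and P(12, 185) = 170385; 170185 is not s-gonal.
Hits: s ∈ {5} → 1.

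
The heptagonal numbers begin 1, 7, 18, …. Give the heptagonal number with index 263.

263·(5·263 − 3)/2 = 263·1312/2 = 263·656 = 172528.

172528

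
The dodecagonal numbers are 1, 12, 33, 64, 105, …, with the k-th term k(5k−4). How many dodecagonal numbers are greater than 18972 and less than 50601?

The n-th dodecagonal number is n(5n−4).
Smallest index with value > 18972: n = 63 (giving 19593).
Largest index with value < 50601: n = 100 (giving 49600).
Indices 63 through 100: 38 terms.

38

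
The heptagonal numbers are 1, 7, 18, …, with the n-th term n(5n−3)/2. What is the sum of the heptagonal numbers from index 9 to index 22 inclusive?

8652

Σ i(5i−3)/2 = (5Σi² − 3Σi) / 2 over i = 9..22.
Σi = 253 − 36 = 217 and Σi² = 3795 − 204 = 3591.
(5·3591 − 3·217) / 2 = 17304/2 = 8652.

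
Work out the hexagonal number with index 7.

91

The 7th hexagonal number is n(2n−1) with n = 7.
7·(2·7 − 1) = 7·13 = 91.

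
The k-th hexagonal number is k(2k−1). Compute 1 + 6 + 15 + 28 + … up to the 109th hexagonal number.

Σ i(2i−1) = 2Σi² − Σi over i = 1..109.
Σi = 5995 and Σi² = 437635.
2·437635 − 1·5995 = 869275.

869275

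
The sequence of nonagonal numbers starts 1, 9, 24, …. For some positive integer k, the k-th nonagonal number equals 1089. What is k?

Set n(7n−5)/2 = 1089, giving 7n² − 5n − 2178 = 0.
The discriminant is 25 + 56·1089 = 61009, and √61009 = 247.
So n = (5 + 247) / 14 = 252/14 = 18.

18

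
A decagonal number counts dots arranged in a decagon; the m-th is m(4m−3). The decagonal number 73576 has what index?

136

Set n(4n−3) = 73576, giving 4n² − 3n − 73576 = 0.
The discriminant is 9 + 16·73576 = 1177225, and √1177225 = 1085.
So n = (3 + 1085) / 8 = 1088/8 = 136.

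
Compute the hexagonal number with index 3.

15

The 3rd hexagonal number is n(2n−1) with n = 3.
3·(2·3 − 1) = 3·5 = 15.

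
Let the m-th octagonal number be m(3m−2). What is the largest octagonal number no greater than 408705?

Solve n(3n−2) ≤ 408705 for integer n.
n = 369 gives 407745 ≤ 408705, while n = 370 gives 409960 > 408705; so the answer is 407745.

407745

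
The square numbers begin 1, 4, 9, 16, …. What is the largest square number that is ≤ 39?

Solve n² ≤ 39 for integer n.
n = 6 gives 36 ≤ 39, while n = 7 gives 49 > 39; so the answer is 36.

36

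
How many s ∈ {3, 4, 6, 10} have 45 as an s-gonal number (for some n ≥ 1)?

2

s = 3: P(3, 9) = 45. ✓
s = 4: P(4, 6) = 36 and P(4, 7) = 49; 45 is not s-gonal.
s = 6: P(6, 5) = 45. ✓
s = 10: P(10, 3) = 27 and P(10, 4) = 52; 45 is not s-gonal.
Hits: s ∈ {3, 6} → 2.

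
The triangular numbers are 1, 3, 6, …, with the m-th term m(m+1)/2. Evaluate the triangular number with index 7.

The 7th triangular number is n(n+1)/2 with n = 7.
7·8/2 = 56/2 = 28.

28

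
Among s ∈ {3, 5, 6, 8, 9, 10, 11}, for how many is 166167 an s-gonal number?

1

s = 3: P(3, 575) = 165600 and P(3, 576) = 166176; 166167 is not s-gonal.
s = 5: P(5, 333) = 166167. ✓
s = 6: P(6, 288) = 165600 and P(6, 289) = 166753; 166167 is not s-gonal.
s = 8: P(8, 235) = 165205 and P(8, 236) = 166616; 166167 is not s-gonal.
s = 9: P(9, 218) = 165789 and P(9, 219) = 167316; 166167 is not s-gonal.
s = 10: P(10, 204) = 165852 and P(10, 205) = 167485; 166167 is not s-gonal.
s = 11: P(11, 192) = 165216 and P(11, 193) = 166945; 166167 is not s-gonal.
Hits: s ∈ {5} → 1.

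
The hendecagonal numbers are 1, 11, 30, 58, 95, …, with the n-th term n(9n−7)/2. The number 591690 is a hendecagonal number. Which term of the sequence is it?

363

Set n(9n−7)/2 = 591690, giving 9n² − 7n − 1183380 = 0.
The discriminant is 49 + 72·591690 = 42601729, and √42601729 = 6527.
So n = (7 + 6527) / 18 = 6534/18 = 363.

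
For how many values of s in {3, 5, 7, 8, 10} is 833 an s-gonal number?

1

s = 3: P(3, 40) = 820 and P(3, 41) = 861; 833 is not s-gonal.
s = 5: P(5, 23) = 782 and P(5, 24) = 852; 833 is not s-gonal.
s = 7: P(7, 18) = 783 and P(7, 19) = 874; 833 is not s-gonal.
s = 8: P(8, 17) = 833. ✓
s = 10: P(10, 14) = 742 and P(10, 15) = 855; 833 is not s-gonal.
Hits: s ∈ {8} → 1.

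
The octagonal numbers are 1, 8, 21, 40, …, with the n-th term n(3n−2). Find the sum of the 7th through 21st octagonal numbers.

9240

Σ i(3i−2) = 3Σi² − 2Σi over i = 7..21.
Σi = 231 − 21 = 210 and Σi² = 3311 − 91 = 3220.
3·3220 − 2·210 = 9240.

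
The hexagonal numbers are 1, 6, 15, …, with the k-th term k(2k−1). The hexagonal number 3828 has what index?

Set n(2n−1) = 3828, giving 2n² − n − 3828 = 0.
The discriminant is 1 + 8·3828 = 30625, and √30625 = 175.
So n = (1 + 175) / 4 = 176/4 = 44.
Check: 44·(2·44 − 1) = 3828. ✓

44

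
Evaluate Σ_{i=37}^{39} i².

Σ_{i=37}^{39} i² = 20540 − 16206 = 4334.

4334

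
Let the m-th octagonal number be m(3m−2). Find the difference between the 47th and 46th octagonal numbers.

Consecutive octagonal numbers differ by 6n − 5: here 6·47 − 5 = 277.

277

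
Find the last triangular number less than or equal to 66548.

Solve n(n+1)/2 ≤ 66548 for integer n.
n = 364 gives 66430 ≤ 66548, while n = 365 gives 66795 > 66548; so the answer is 66430.

66430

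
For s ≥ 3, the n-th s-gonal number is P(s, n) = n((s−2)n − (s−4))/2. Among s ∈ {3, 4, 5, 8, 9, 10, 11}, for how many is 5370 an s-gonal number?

s = 3: P(3, 103) = 5356 and P(3, 104) = 5460; 5370 is not s-gonal.
s = 4: P(4, 73) = 5329 and P(4, 74) = 5476; 5370 is not s-gonal.
s = 5: P(5, 60) = 5370. ✓
s = 8: P(8, 42) = 5208 and P(8, 43) = 5461; 5370 is not s-gonal.
s = 9: P(9, 39) = 5226 and P(9, 40) = 5500; 5370 is not s-gonal.
s = 10: P(10, 37) = 5365 and P(10, 38) = 5662; 5370 is not s-gonal.
s = 11: P(11, 34) = 5083 and P(11, 35) = 5390; 5370 is not s-gonal.
Hits: s ∈ {5} → 1.

1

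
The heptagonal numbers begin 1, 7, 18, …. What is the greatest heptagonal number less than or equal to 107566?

106812

Solve n(5n−3)/2 ≤ 107566 for integer n.
n = 207 gives 106812 ≤ 107566, while n = 208 gives 107848 > 107566; so the answer is 106812.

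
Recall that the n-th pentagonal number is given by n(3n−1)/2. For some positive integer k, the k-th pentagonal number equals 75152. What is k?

224

Set n(3n−1)/2 = 75152, giving 3n² − n − 150304 = 0.
The discriminant is 1 + 24·75152 = 1803649, and √1803649 = 1343.
So n = (1 + 1343) / 6 = 1344/6 = 224.
Check: 224·(3·224 − 1)/2 = 75152. ✓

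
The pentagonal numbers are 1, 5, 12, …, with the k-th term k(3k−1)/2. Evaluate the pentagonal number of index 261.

The 261st pentagonal number is n(3n−1)/2 with n = 261.
261·(3·261 − 1)/2 = 261·782/2 = 261·391 = 102051.

102051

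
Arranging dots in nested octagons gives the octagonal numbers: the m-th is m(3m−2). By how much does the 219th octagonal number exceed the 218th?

1309

Consecutive octagonal numbers differ by 6n − 5: here 6·219 − 5 = 1309.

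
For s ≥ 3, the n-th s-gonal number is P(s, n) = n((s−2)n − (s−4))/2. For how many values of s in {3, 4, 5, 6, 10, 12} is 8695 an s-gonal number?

1

s = 3: P(3, 131) = 8646 and P(3, 132) = 8778; 8695 is not s-gonal.
s = 4: P(4, 93) = 8649 and P(4, 94) = 8836; 8695 is not s-gonal.
s = 5: P(5, 76) = 8626 and P(5, 77) = 8855; 8695 is not s-gonal.
s = 6: P(6, 66) = 8646 and P(6, 67) = 8911; 8695 is not s-gonal.
s = 10: P(10, 47) = 8695. ✓
s = 12: P(12, 42) = 8652 and P(12, 43) = 9073; 8695 is not s-gonal.
Hits: s ∈ {10} → 1.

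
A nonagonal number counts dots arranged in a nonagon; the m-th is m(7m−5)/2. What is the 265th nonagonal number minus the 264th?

Consecutive nonagonal numbers differ by 7n − 6: here 7·265 − 6 = 1849.

1849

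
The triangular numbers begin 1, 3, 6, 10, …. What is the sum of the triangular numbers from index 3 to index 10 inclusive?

216

Σ i(i+1)/2 = (Σi² + Σi) / 2 over i = 3..10.
Σi = 55 − 3 = 52 and Σi² = 385 − 5 = 380.
(1·380 + 1·52) / 2 = 432/2 = 216.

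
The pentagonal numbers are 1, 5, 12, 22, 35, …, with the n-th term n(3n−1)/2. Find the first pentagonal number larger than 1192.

Solve n(3n−1)/2 > 1192 for integer n.
The largest n with value ≤ 1192 is 28 (since 1162 ≤ 1192 < 1247), so the first above is n = 29, value 1247.

1247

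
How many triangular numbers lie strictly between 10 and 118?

10

The n-th triangular number is n(n+1)/2.
Smallest index with value > 10: n = 5 (giving 15).
Largest index with value < 118: n = 14 (giving 105).
Indices 5 through 14: 10 terms.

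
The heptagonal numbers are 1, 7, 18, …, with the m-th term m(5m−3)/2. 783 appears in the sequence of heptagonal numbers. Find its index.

Set n(5n−3)/2 = 783, giving 5n² − 3n − 1566 = 0.
The discriminant is 9 + 40·783 = 31329, and √31329 = 177.
So n = (3 + 177) / 10 = 180/10 = 18.

18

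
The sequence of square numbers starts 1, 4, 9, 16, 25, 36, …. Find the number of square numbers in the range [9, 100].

The n-th square number is n².
Smallest index with value ≥ 9: n = 3 (giving 9).
Largest index with value ≤ 100: n = 10 (giving 100).
Indices 3 through 10: 8 terms.

8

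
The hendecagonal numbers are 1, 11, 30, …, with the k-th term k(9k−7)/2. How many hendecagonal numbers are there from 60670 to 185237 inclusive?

The n-th hendecagonal number is n(9n−7)/2.
Smallest index with value ≥ 60670: n = 117 (giving 61191).
Largest index with value ≤ 185237: n = 203 (giving 184730).
Indices 117 through 203: 87 terms.

87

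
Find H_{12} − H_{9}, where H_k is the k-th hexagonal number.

12·(2·12 − 1) = 276 and 9·(2·9 − 1) = 153.
Difference: 276 − 153 = 123.

123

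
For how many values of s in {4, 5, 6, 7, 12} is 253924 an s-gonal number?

1

s = 4: P(4, 503) = 253009 and P(4, 504) = 254016; 253924 is not s-gonal.
s = 5: P(5, 411) = 253176 and P(5, 412) = 254410; 253924 is not s-gonal.
s = 6: P(6, 356) = 253116 and P(6, 357) = 254541; 253924 is not s-gonal.
s = 7: P(7, 319) = 253924. ✓
s = 12: P(12, 225) = 252225 and P(12, 226) = 254476; 253924 is not s-gonal.
Hits: s ∈ {7} → 1.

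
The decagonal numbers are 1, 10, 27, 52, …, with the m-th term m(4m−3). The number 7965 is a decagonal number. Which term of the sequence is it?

45

Set n(4n−3) = 7965, giving 4n² − 3n − 7965 = 0.
The discriminant is 9 + 16·7965 = 127449, and √127449 = 357.
So n = (3 + 357) / 8 = 360/8 = 45.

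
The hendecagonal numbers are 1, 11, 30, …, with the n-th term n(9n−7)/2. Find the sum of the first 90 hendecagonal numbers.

1097460

Σ i(9i−7)/2 = (9Σi² − 7Σi) / 2 over i = 1..90.
Σi = 4095 and Σi² = 247065.
(9·247065 − 7·4095) / 2 = 2194920/2 = 1097460.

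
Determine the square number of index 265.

The 265th square number is n² with n = 265.
265² = 70225.

70225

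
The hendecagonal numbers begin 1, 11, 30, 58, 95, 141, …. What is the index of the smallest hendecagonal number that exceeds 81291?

Solve n(9n−7)/2 > 81291 for integer n.
The largest n with value ≤ 81291 is 134 (since 80333 ≤ 81291 < 81540), so the first above is n = 135, value 81540.

135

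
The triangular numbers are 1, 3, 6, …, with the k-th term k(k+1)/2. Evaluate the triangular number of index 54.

54·55/2 = 2970/2 = 1485.

1485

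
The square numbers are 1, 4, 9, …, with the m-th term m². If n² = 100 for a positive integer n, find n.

10

We need n² = 100, so n = √100 = 10.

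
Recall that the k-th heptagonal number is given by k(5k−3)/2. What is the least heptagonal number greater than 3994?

Solve n(5n−3)/2 > 3994 for integer n.
The largest n with value ≤ 3994 is 40 (since 3940 ≤ 3994 < 4141), so the first above is n = 41, value 4141.

4141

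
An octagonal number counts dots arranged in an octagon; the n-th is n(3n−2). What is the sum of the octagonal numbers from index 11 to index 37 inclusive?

50274

Σ i(3i−2) = 3Σi² − 2Σi over i = 11..37.
Σi = 703 − 55 = 648 and Σi² = 17575 − 385 = 17190.
3·17190 − 2·648 = 50274.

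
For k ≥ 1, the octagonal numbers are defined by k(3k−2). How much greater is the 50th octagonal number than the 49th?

295

Consecutive octagonal numbers differ by 6n − 5: here 6·50 − 5 = 295.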